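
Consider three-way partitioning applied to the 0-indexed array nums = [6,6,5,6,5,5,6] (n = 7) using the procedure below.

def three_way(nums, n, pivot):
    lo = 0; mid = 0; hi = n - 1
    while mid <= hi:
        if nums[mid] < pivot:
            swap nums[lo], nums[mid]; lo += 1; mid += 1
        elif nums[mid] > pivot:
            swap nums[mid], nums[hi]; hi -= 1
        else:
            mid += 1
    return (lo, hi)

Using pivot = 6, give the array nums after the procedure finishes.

pivot = 6; lo=0, mid=0, hi=6
nums[mid]=6=6: mid=1
nums[mid]=6=6: mid=2
nums[mid]=5<6: swap nums[0],nums[2]; lo=1,mid=3 → [5,6,6,6,5,5,6]
nums[mid]=6=6: mid=4
nums[mid]=5<6: swap nums[1],nums[4]; lo=2,mid=5 → [5,5,6,6,6,5,6]
nums[mid]=5<6: swap nums[2],nums[5]; lo=3,mid=6 → [5,5,5,6,6,6,6]
nums[mid]=6=6: mid=7
end: lo=3, hi=6; nums = [5,5,5,6,6,6,6]

[5,5,5,6,6,6,6]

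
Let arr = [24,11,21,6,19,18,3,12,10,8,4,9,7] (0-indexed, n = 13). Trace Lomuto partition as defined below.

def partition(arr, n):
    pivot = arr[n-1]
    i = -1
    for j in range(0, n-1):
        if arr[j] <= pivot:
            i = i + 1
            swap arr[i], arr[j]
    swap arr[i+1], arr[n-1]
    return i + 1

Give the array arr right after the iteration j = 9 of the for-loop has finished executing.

[6,3,21,24,19,18,11,12,10,8,4,9,7]

pivot=7, i=-1
j=0: 24>7, skip
j=1: 11>7, skip
j=2: 21>7, skip
j=3: 6≤7, i=0, swap(0,3) ⇒ [6,11,21,24,19,18,3,12,10,8,4,9,7]
j=4: 19>7, skip
j=5: 18>7, skip
j=6: 3≤7, i=1, swap(1,6) ⇒ [6,3,21,24,19,18,11,12,10,8,4,9,7]
j=7: 12>7, skip
j=8: 10>7, skip
j=9: 8>7, skip
(after j=9) arr = [6,3,21,24,19,18,11,12,10,8,4,9,7]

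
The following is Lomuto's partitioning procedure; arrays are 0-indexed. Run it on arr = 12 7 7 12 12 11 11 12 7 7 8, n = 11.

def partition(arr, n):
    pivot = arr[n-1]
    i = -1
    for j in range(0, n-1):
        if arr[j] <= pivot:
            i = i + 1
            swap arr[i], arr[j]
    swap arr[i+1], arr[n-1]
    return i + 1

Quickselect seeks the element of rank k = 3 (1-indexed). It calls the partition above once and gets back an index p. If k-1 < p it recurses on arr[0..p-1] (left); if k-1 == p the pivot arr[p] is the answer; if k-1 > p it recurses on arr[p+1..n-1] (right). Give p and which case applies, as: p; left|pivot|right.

4; left

pivot = arr[10] = 8; i = -1
j=0: arr[0]=12 > 8 → no swap
j=1: arr[1]=7 ≤ 8 → i=0, swap arr[0],arr[1] → 7 12 7 12 12 11 11 12 7 7 8
j=2: arr[2]=7 ≤ 8 → i=1, swap arr[1],arr[2] → 7 7 12 12 12 11 11 12 7 7 8
j=3: arr[3]=12 > 8 → no swap
j=4: arr[4]=12 > 8 → no swap
j=5: arr[5]=11 > 8 → no swap
j=6: arr[6]=11 > 8 → no swap
j=7: arr[7]=12 > 8 → no swap
j=8: arr[8]=7 ≤ 8 → i=2, swap arr[2],arr[8] → 7 7 7 12 12 11 11 12 12 7 8
j=9: arr[9]=7 ≤ 8 → i=3, swap arr[3],arr[9] → 7 7 7 7 12 11 11 12 12 12 8
final swap arr[4],arr[10] → 7 7 7 7 8 11 11 12 12 12 12; return 4
p = 4; k-1 = 2 < 4 ⇒ left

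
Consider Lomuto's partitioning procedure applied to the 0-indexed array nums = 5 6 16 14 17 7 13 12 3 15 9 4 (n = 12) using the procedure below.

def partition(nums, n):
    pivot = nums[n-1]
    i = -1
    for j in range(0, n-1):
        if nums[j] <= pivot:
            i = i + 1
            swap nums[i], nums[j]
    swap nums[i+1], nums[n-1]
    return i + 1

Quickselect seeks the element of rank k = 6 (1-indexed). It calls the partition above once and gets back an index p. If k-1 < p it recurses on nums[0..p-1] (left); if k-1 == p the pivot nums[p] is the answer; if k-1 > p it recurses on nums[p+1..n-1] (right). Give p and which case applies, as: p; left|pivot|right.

pivot=4, i=-1
j=0: 5>4, skip
j=1: 6>4, skip
j=2: 16>4, skip
j=3: 14>4, skip
j=4: 17>4, skip
j=5: 7>4, skip
j=6: 13>4, skip
j=7: 12>4, skip
j=8: 3≤4, i=0, swap(0,8) ⇒ 3 6 16 14 17 7 13 12 5 15 9 4
j=9: 15>4, skip
j=10: 9>4, skip
swap(1,11) ⇒ 3 4 16 14 17 7 13 12 5 15 9 6; return 1
p = 1; k-1 = 5 > 1 ⇒ right

1; right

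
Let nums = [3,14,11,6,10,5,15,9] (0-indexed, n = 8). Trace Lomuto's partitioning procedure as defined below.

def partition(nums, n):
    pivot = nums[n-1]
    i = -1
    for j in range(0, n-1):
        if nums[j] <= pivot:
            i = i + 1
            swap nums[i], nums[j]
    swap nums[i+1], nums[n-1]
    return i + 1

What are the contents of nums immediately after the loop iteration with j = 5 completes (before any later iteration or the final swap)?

pivot = nums[7] = 9; i = -1
j=0: nums[0]=3 ≤ 9 → i=0, swap nums[0],nums[0] (no change) → [3,14,11,6,10,5,15,9]
j=1: nums[1]=14 > 9 → no swap
j=2: nums[2]=11 > 9 → no swap
j=3: nums[3]=6 ≤ 9 → i=1, swap nums[1],nums[3] → [3,6,11,14,10,5,15,9]
j=4: nums[4]=10 > 9 → no swap
j=5: nums[5]=5 ≤ 9 → i=2, swap nums[2],nums[5] → [3,6,5,14,10,11,15,9]
(after j=5) nums = [3,6,5,14,10,11,15,9]

[3,6,5,14,10,11,15,9]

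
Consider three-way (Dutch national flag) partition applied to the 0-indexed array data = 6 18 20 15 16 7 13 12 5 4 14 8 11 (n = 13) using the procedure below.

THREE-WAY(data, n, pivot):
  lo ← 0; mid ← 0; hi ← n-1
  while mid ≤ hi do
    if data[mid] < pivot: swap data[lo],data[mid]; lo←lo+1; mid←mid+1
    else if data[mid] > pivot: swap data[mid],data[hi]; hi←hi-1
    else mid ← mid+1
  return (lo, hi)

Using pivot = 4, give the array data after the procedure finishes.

4 20 15 16 7 13 12 5 18 14 8 11 6

pivot = 4; lo=0, mid=0, hi=12
data[mid]=6>4: swap data[0],data[12]; hi=11 → 11 18 20 15 16 7 13 12 5 4 14 8 6
data[mid]=11>4: swap data[0],data[11]; hi=10 → 8 18 20 15 16 7 13 12 5 4 14 11 6
data[mid]=8>4: swap data[0],data[10]; hi=9 → 14 18 20 15 16 7 13 12 5 4 8 11 6
data[mid]=14>4: swap data[0],data[9]; hi=8 → 4 18 20 15 16 7 13 12 5 14 8 11 6
data[mid]=4=4: mid=1
data[mid]=18>4: swap data[1],data[8]; hi=7 → 4 5 20 15 16 7 13 12 18 14 8 11 6
data[mid]=5>4: swap data[1],data[7]; hi=6 → 4 12 20 15 16 7 13 5 18 14 8 11 6
data[mid]=12>4: swap data[1],data[6]; hi=5 → 4 13 20 15 16 7 12 5 18 14 8 11 6
data[mid]=13>4: swap data[1],data[5]; hi=4 → 4 7 20 15 16 13 12 5 18 14 8 11 6
data[mid]=7>4: swap data[1],data[4]; hi=3 → 4 16 20 15 7 13 12 5 18 14 8 11 6
data[mid]=16>4: swap data[1],data[3]; hi=2 → 4 15 20 16 7 13 12 5 18 14 8 11 6
data[mid]=15>4: swap data[1],data[2]; hi=1 → 4 20 15 16 7 13 12 5 18 14 8 11 6
data[mid]=20>4: swap data[1],data[1]; hi=0 → 4 20 15 16 7 13 12 5 18 14 8 11 6
end: lo=0, hi=0; data = 4 20 15 16 7 13 12 5 18 14 8 11 6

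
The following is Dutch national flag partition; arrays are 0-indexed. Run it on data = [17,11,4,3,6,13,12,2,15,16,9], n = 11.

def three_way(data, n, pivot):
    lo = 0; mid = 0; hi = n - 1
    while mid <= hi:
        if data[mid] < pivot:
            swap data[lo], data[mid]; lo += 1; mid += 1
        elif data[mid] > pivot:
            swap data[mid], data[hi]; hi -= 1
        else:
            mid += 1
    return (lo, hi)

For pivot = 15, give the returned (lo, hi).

pivot = 15; lo=0, mid=0, hi=10
data[mid]=17>15: swap data[0],data[10]; hi=9 → [9,11,4,3,6,13,12,2,15,16,17]
data[mid]=9<15: swap data[0],data[0]; lo=1,mid=1 → [9,11,4,3,6,13,12,2,15,16,17]
data[mid]=11<15: swap data[1],data[1]; lo=2,mid=2 → [9,11,4,3,6,13,12,2,15,16,17]
data[mid]=4<15: swap data[2],data[2]; lo=3,mid=3 → [9,11,4,3,6,13,12,2,15,16,17]
data[mid]=3<15: swap data[3],data[3]; lo=4,mid=4 → [9,11,4,3,6,13,12,2,15,16,17]
data[mid]=6<15: swap data[4],data[4]; lo=5,mid=5 → [9,11,4,3,6,13,12,2,15,16,17]
data[mid]=13<15: swap data[5],data[5]; lo=6,mid=6 → [9,11,4,3,6,13,12,2,15,16,17]
data[mid]=12<15: swap data[6],data[6]; lo=7,mid=7 → [9,11,4,3,6,13,12,2,15,16,17]
data[mid]=2<15: swap data[7],data[7]; lo=8,mid=8 → [9,11,4,3,6,13,12,2,15,16,17]
data[mid]=15=15: mid=9
data[mid]=16>15: swap data[9],data[9]; hi=8 → [9,11,4,3,6,13,12,2,15,16,17]
end: lo=8, hi=8; data = [9,11,4,3,6,13,12,2,15,16,17]

(8, 8)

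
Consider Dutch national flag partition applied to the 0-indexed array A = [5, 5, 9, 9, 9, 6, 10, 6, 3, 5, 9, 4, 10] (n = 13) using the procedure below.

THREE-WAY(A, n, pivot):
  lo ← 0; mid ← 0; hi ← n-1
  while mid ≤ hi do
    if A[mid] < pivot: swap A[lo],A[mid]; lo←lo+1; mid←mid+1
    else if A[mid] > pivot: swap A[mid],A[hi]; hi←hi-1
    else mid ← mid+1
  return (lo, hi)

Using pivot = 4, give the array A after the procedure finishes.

pivot = 4; lo=0, mid=0, hi=12
A[mid]=5>4: swap A[0],A[12]; hi=11 → [10, 5, 9, 9, 9, 6, 10, 6, 3, 5, 9, 4, 5]
A[mid]=10>4: swap A[0],A[11]; hi=10 → [4, 5, 9, 9, 9, 6, 10, 6, 3, 5, 9, 10, 5]
A[mid]=4=4: mid=1
A[mid]=5>4: swap A[1],A[10]; hi=9 → [4, 9, 9, 9, 9, 6, 10, 6, 3, 5, 5, 10, 5]
A[mid]=9>4: swap A[1],A[9]; hi=8 → [4, 5, 9, 9, 9, 6, 10, 6, 3, 9, 5, 10, 5]
A[mid]=5>4: swap A[1],A[8]; hi=7 → [4, 3, 9, 9, 9, 6, 10, 6, 5, 9, 5, 10, 5]
A[mid]=3<4: swap A[0],A[1]; lo=1,mid=2 → [3, 4, 9, 9, 9, 6, 10, 6, 5, 9, 5, 10, 5]
A[mid]=9>4: swap A[2],A[7]; hi=6 → [3, 4, 6, 9, 9, 6, 10, 9, 5, 9, 5, 10, 5]
A[mid]=6>4: swap A[2],A[6]; hi=5 → [3, 4, 10, 9, 9, 6, 6, 9, 5, 9, 5, 10, 5]
A[mid]=10>4: swap A[2],A[5]; hi=4 → [3, 4, 6, 9, 9, 10, 6, 9, 5, 9, 5, 10, 5]
A[mid]=6>4: swap A[2],A[4]; hi=3 → [3, 4, 9, 9, 6, 10, 6, 9, 5, 9, 5, 10, 5]
A[mid]=9>4: swap A[2],A[3]; hi=2 → [3, 4, 9, 9, 6, 10, 6, 9, 5, 9, 5, 10, 5]
A[mid]=9>4: swap A[2],A[2]; hi=1 → [3, 4, 9, 9, 6, 10, 6, 9, 5, 9, 5, 10, 5]
end: lo=1, hi=1; A = [3, 4, 9, 9, 6, 10, 6, 9, 5, 9, 5, 10, 5]

[3, 4, 9, 9, 6, 10, 6, 9, 5, 9, 5, 10, 5]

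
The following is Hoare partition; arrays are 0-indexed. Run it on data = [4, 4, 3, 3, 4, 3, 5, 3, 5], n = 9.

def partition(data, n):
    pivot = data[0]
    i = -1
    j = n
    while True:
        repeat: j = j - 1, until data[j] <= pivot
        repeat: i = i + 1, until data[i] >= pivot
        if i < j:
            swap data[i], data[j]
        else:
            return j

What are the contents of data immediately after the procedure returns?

pivot=4
j stops at 7 (3), i stops at 0 (4); swap ⇒ [3, 4, 3, 3, 4, 3, 5, 4, 5]
j stops at 5 (3), i stops at 1 (4); swap ⇒ [3, 3, 3, 3, 4, 4, 5, 4, 5]
j stops at 4, i stops at 4; i≥j ⇒ return 4. data=[3, 3, 3, 3, 4, 4, 5, 4, 5]

[3, 3, 3, 3, 4, 4, 5, 4, 5]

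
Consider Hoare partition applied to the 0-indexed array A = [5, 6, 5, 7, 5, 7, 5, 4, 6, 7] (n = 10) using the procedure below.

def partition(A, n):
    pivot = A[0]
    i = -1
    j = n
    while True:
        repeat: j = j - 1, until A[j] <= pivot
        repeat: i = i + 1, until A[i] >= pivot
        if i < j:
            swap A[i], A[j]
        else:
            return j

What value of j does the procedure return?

2

pivot=5
j stops at 7 (4), i stops at 0 (5); swap ⇒ [4, 6, 5, 7, 5, 7, 5, 5, 6, 7]
j stops at 6 (5), i stops at 1 (6); swap ⇒ [4, 5, 5, 7, 5, 7, 6, 5, 6, 7]
j stops at 4 (5), i stops at 2 (5); swap ⇒ [4, 5, 5, 7, 5, 7, 6, 5, 6, 7]
j stops at 2, i stops at 3; i≥j ⇒ return 2. A=[4, 5, 5, 7, 5, 7, 6, 5, 6, 7]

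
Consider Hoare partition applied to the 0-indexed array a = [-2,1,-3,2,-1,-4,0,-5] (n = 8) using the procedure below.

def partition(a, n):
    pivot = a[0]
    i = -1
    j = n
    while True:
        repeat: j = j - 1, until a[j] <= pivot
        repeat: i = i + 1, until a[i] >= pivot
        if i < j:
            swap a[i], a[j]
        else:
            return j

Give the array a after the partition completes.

[-5,-4,-3,2,-1,1,0,-2]

pivot = a[0] = -2; i = -1, j = 8
j→7 (a[7]=-5≤-2), i→0 (a[0]=-2≥-2); i<j, swap → [-5,1,-3,2,-1,-4,0,-2]
j→5 (a[5]=-4≤-2), i→1 (a[1]=1≥-2); i<j, swap → [-5,-4,-3,2,-1,1,0,-2]
j→2, i→3; i≥j, return j=2. a = [-5,-4,-3,2,-1,1,0,-2]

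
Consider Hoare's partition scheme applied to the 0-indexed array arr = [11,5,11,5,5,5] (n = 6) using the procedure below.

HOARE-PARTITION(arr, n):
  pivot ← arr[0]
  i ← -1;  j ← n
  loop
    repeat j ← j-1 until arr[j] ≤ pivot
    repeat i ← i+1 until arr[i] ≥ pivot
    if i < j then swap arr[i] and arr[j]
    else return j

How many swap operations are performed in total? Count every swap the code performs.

pivot = arr[0] = 11; i = -1, j = 6
j→5 (arr[5]=5≤11), i→0 (arr[0]=11≥11); i<j, swap → [5,5,11,5,5,11]
j→4 (arr[4]=5≤11), i→2 (arr[2]=11≥11); i<j, swap → [5,5,5,5,11,11]
j→3, i→4; i≥j, return j=3. arr = [5,5,5,5,11,11]

2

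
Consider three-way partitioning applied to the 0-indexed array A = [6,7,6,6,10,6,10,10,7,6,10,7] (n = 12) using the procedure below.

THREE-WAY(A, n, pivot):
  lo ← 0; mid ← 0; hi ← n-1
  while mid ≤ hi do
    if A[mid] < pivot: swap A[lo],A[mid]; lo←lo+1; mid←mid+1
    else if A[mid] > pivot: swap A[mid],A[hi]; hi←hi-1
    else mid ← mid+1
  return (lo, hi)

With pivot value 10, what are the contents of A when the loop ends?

pivot = 10; lo=0, mid=0, hi=11
A[mid]=6<10: swap A[0],A[0]; lo=1,mid=1 → [6,7,6,6,10,6,10,10,7,6,10,7]
A[mid]=7<10: swap A[1],A[1]; lo=2,mid=2 → [6,7,6,6,10,6,10,10,7,6,10,7]
A[mid]=6<10: swap A[2],A[2]; lo=3,mid=3 → [6,7,6,6,10,6,10,10,7,6,10,7]
A[mid]=6<10: swap A[3],A[3]; lo=4,mid=4 → [6,7,6,6,10,6,10,10,7,6,10,7]
A[mid]=10=10: mid=5
A[mid]=6<10: swap A[4],A[5]; lo=5,mid=6 → [6,7,6,6,6,10,10,10,7,6,10,7]
A[mid]=10=10: mid=7
A[mid]=10=10: mid=8
A[mid]=7<10: swap A[5],A[8]; lo=6,mid=9 → [6,7,6,6,6,7,10,10,10,6,10,7]
A[mid]=6<10: swap A[6],A[9]; lo=7,mid=10 → [6,7,6,6,6,7,6,10,10,10,10,7]
A[mid]=10=10: mid=11
A[mid]=7<10: swap A[7],A[11]; lo=8,mid=12 → [6,7,6,6,6,7,6,7,10,10,10,10]
end: lo=8, hi=11; A = [6,7,6,6,6,7,6,7,10,10,10,10]

[6,7,6,6,6,7,6,7,10,10,10,10]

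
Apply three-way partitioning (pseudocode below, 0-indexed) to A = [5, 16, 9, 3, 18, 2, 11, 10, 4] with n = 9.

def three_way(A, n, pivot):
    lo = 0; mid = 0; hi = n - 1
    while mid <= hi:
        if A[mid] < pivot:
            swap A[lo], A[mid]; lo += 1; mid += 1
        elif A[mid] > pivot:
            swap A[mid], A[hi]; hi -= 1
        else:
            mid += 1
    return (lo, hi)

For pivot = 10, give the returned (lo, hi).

pivot = 10; lo=0, mid=0, hi=8
A[mid]=5<10: swap A[0],A[0]; lo=1,mid=1 → [5, 16, 9, 3, 18, 2, 11, 10, 4]
A[mid]=16>10: swap A[1],A[8]; hi=7 → [5, 4, 9, 3, 18, 2, 11, 10, 16]
A[mid]=4<10: swap A[1],A[1]; lo=2,mid=2 → [5, 4, 9, 3, 18, 2, 11, 10, 16]
A[mid]=9<10: swap A[2],A[2]; lo=3,mid=3 → [5, 4, 9, 3, 18, 2, 11, 10, 16]
A[mid]=3<10: swap A[3],A[3]; lo=4,mid=4 → [5, 4, 9, 3, 18, 2, 11, 10, 16]
A[mid]=18>10: swap A[4],A[7]; hi=6 → [5, 4, 9, 3, 10, 2, 11, 18, 16]
A[mid]=10=10: mid=5
A[mid]=2<10: swap A[4],A[5]; lo=5,mid=6 → [5, 4, 9, 3, 2, 10, 11, 18, 16]
A[mid]=11>10: swap A[6],A[6]; hi=5 → [5, 4, 9, 3, 2, 10, 11, 18, 16]
end: lo=5, hi=5; A = [5, 4, 9, 3, 2, 10, 11, 18, 16]

(5, 5)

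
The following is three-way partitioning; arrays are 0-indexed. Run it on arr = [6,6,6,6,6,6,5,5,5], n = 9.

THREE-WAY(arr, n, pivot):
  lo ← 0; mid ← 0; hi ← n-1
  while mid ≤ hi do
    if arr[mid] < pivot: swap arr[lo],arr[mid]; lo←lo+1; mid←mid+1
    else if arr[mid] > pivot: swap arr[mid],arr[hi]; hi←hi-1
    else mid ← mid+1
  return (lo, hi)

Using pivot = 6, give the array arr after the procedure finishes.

[5,5,5,6,6,6,6,6,6]

pivot = 6; lo=0, mid=0, hi=8
arr[mid]=6=6: mid=1
arr[mid]=6=6: mid=2
arr[mid]=6=6: mid=3
arr[mid]=6=6: mid=4
arr[mid]=6=6: mid=5
arr[mid]=6=6: mid=6
arr[mid]=5<6: swap arr[0],arr[6]; lo=1,mid=7 → [5,6,6,6,6,6,6,5,5]
arr[mid]=5<6: swap arr[1],arr[7]; lo=2,mid=8 → [5,5,6,6,6,6,6,6,5]
arr[mid]=5<6: swap arr[2],arr[8]; lo=3,mid=9 → [5,5,5,6,6,6,6,6,6]
end: lo=3, hi=8; arr = [5,5,5,6,6,6,6,6,6]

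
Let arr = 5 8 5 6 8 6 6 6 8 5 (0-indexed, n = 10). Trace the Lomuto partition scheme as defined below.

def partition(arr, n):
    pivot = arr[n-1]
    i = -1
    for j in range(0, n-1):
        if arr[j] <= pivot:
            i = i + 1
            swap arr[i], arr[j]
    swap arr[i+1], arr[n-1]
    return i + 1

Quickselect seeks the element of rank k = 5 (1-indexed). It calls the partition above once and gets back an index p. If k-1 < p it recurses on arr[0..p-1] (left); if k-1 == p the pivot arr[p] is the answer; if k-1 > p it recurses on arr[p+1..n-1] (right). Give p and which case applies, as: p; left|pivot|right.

2; right

pivot=5, i=-1
j=0: 5≤5, i=0, swap(0,0) ⇒ 5 8 5 6 8 6 6 6 8 5
j=1: 8>5, skip
j=2: 5≤5, i=1, swap(1,2) ⇒ 5 5 8 6 8 6 6 6 8 5
j=3: 6>5, skip
j=4: 8>5, skip
j=5: 6>5, skip
j=6: 6>5, skip
j=7: 6>5, skip
j=8: 8>5, skip
swap(2,9) ⇒ 5 5 5 6 8 6 6 6 8 8; return 2
p = 2; k-1 = 4 > 2 ⇒ right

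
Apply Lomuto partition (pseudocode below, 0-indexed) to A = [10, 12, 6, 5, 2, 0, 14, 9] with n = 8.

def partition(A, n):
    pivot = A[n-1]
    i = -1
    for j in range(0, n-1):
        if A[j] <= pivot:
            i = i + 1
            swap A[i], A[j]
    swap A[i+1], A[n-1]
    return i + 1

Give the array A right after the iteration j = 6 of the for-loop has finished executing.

[6, 5, 2, 0, 10, 12, 14, 9]

pivot = A[7] = 9; i = -1
j=0: A[0]=10 > 9 → no swap
j=1: A[1]=12 > 9 → no swap
j=2: A[2]=6 ≤ 9 → i=0, swap A[0],A[2] → [6, 12, 10, 5, 2, 0, 14, 9]
j=3: A[3]=5 ≤ 9 → i=1, swap A[1],A[3] → [6, 5, 10, 12, 2, 0, 14, 9]
j=4: A[4]=2 ≤ 9 → i=2, swap A[2],A[4] → [6, 5, 2, 12, 10, 0, 14, 9]
j=5: A[5]=0 ≤ 9 → i=3, swap A[3],A[5] → [6, 5, 2, 0, 10, 12, 14, 9]
j=6: A[6]=14 > 9 → no swap
(after j=6) A = [6, 5, 2, 0, 10, 12, 14, 9]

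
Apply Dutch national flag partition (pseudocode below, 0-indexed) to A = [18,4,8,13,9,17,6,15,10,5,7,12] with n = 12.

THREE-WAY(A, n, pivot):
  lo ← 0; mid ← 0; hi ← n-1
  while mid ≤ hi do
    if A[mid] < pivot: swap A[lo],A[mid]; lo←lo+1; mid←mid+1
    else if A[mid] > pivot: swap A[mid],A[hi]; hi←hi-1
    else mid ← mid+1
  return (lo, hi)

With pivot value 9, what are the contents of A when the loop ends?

pivot = 9; lo=0, mid=0, hi=11
A[mid]=18>9: swap A[0],A[11]; hi=10 → [12,4,8,13,9,17,6,15,10,5,7,18]
A[mid]=12>9: swap A[0],A[10]; hi=9 → [7,4,8,13,9,17,6,15,10,5,12,18]
A[mid]=7<9: swap A[0],A[0]; lo=1,mid=1 → [7,4,8,13,9,17,6,15,10,5,12,18]
A[mid]=4<9: swap A[1],A[1]; lo=2,mid=2 → [7,4,8,13,9,17,6,15,10,5,12,18]
A[mid]=8<9: swap A[2],A[2]; lo=3,mid=3 → [7,4,8,13,9,17,6,15,10,5,12,18]
A[mid]=13>9: swap A[3],A[9]; hi=8 → [7,4,8,5,9,17,6,15,10,13,12,18]
A[mid]=5<9: swap A[3],A[3]; lo=4,mid=4 → [7,4,8,5,9,17,6,15,10,13,12,18]
A[mid]=9=9: mid=5
A[mid]=17>9: swap A[5],A[8]; hi=7 → [7,4,8,5,9,10,6,15,17,13,12,18]
A[mid]=10>9: swap A[5],A[7]; hi=6 → [7,4,8,5,9,15,6,10,17,13,12,18]
A[mid]=15>9: swap A[5],A[6]; hi=5 → [7,4,8,5,9,6,15,10,17,13,12,18]
A[mid]=6<9: swap A[4],A[5]; lo=5,mid=6 → [7,4,8,5,6,9,15,10,17,13,12,18]
end: lo=5, hi=5; A = [7,4,8,5,6,9,15,10,17,13,12,18]

[7,4,8,5,6,9,15,10,17,13,12,18]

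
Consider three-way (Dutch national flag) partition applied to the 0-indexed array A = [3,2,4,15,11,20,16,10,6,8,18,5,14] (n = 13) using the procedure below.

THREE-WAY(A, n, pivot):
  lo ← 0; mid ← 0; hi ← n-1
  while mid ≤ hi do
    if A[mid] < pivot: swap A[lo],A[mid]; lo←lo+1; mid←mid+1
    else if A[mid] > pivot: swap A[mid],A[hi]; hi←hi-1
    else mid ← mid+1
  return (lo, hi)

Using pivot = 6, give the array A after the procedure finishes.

lo=0 mid=0 hi=12
3<6: swap(0,0), lo=1 mid=1 ⇒ [3,2,4,15,11,20,16,10,6,8,18,5,14]
2<6: swap(1,1), lo=2 mid=2 ⇒ [3,2,4,15,11,20,16,10,6,8,18,5,14]
4<6: swap(2,2), lo=3 mid=3 ⇒ [3,2,4,15,11,20,16,10,6,8,18,5,14]
15>6: swap(3,12), hi=11 ⇒ [3,2,4,14,11,20,16,10,6,8,18,5,15]
14>6: swap(3,11), hi=10 ⇒ [3,2,4,5,11,20,16,10,6,8,18,14,15]
5<6: swap(3,3), lo=4 mid=4 ⇒ [3,2,4,5,11,20,16,10,6,8,18,14,15]
11>6: swap(4,10), hi=9 ⇒ [3,2,4,5,18,20,16,10,6,8,11,14,15]
18>6: swap(4,9), hi=8 ⇒ [3,2,4,5,8,20,16,10,6,18,11,14,15]
8>6: swap(4,8), hi=7 ⇒ [3,2,4,5,6,20,16,10,8,18,11,14,15]
6=6: mid=5
20>6: swap(5,7), hi=6 ⇒ [3,2,4,5,6,10,16,20,8,18,11,14,15]
10>6: swap(5,6), hi=5 ⇒ [3,2,4,5,6,16,10,20,8,18,11,14,15]
16>6: swap(5,5), hi=4 ⇒ [3,2,4,5,6,16,10,20,8,18,11,14,15]
done. lo=4 hi=4; A=[3,2,4,5,6,16,10,20,8,18,11,14,15]

[3,2,4,5,6,16,10,20,8,18,11,14,15]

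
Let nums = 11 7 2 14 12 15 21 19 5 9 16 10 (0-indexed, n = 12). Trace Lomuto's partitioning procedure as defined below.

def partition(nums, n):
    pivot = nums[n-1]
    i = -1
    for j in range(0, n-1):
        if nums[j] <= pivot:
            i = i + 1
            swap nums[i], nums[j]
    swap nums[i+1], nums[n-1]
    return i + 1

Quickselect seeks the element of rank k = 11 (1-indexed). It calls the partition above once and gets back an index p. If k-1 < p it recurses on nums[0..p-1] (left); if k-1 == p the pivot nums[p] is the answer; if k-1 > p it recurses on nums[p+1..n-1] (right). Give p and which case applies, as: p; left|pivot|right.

4; right

pivot=10, i=-1
j=0: 11>10, skip
j=1: 7≤10, i=0, swap(0,1) ⇒ 7 11 2 14 12 15 21 19 5 9 16 10
j=2: 2≤10, i=1, swap(1,2) ⇒ 7 2 11 14 12 15 21 19 5 9 16 10
j=3: 14>10, skip
j=4: 12>10, skip
j=5: 15>10, skip
j=6: 21>10, skip
j=7: 19>10, skip
j=8: 5≤10, i=2, swap(2,8) ⇒ 7 2 5 14 12 15 21 19 11 9 16 10
j=9: 9≤10, i=3, swap(3,9) ⇒ 7 2 5 9 12 15 21 19 11 14 16 10
j=10: 16>10, skip
swap(4,11) ⇒ 7 2 5 9 10 15 21 19 11 14 16 12; return 4
p = 4; k-1 = 10 > 4 ⇒ right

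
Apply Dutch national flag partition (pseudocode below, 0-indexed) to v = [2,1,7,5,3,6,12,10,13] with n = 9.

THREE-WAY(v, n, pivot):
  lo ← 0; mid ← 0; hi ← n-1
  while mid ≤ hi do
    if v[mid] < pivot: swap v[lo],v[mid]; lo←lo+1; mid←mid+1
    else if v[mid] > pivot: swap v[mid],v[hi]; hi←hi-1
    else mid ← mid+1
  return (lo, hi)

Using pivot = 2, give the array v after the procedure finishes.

lo=0 mid=0 hi=8
2=2: mid=1
1<2: swap(0,1), lo=1 mid=2 ⇒ [1,2,7,5,3,6,12,10,13]
7>2: swap(2,8), hi=7 ⇒ [1,2,13,5,3,6,12,10,7]
13>2: swap(2,7), hi=6 ⇒ [1,2,10,5,3,6,12,13,7]
10>2: swap(2,6), hi=5 ⇒ [1,2,12,5,3,6,10,13,7]
12>2: swap(2,5), hi=4 ⇒ [1,2,6,5,3,12,10,13,7]
6>2: swap(2,4), hi=3 ⇒ [1,2,3,5,6,12,10,13,7]
3>2: swap(2,3), hi=2 ⇒ [1,2,5,3,6,12,10,13,7]
5>2: swap(2,2), hi=1 ⇒ [1,2,5,3,6,12,10,13,7]
done. lo=1 hi=1; v=[1,2,5,3,6,12,10,13,7]

[1,2,5,3,6,12,10,13,7]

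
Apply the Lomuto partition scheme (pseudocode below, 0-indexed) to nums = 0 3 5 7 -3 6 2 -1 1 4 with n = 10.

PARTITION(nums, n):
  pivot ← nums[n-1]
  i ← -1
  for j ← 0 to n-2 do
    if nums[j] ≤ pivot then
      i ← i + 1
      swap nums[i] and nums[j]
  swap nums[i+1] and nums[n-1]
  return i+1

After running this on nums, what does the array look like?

pivot = nums[9] = 4; i = -1
j=0: nums[0]=0 ≤ 4 → i=0, swap nums[0],nums[0] (no change) → 0 3 5 7 -3 6 2 -1 1 4
j=1: nums[1]=3 ≤ 4 → i=1, swap nums[1],nums[1] (no change) → 0 3 5 7 -3 6 2 -1 1 4
j=2: nums[2]=5 > 4 → no swap
j=3: nums[3]=7 > 4 → no swap
j=4: nums[4]=-3 ≤ 4 → i=2, swap nums[2],nums[4] → 0 3 -3 7 5 6 2 -1 1 4
j=5: nums[5]=6 > 4 → no swap
j=6: nums[6]=2 ≤ 4 → i=3, swap nums[3],nums[6] → 0 3 -3 2 5 6 7 -1 1 4
j=7: nums[7]=-1 ≤ 4 → i=4, swap nums[4],nums[7] → 0 3 -3 2 -1 6 7 5 1 4
j=8: nums[8]=1 ≤ 4 → i=5, swap nums[5],nums[8] → 0 3 -3 2 -1 1 7 5 6 4
final swap nums[6],nums[9] → 0 3 -3 2 -1 1 4 5 6 7; return 6

0 3 -3 2 -1 1 4 5 6 7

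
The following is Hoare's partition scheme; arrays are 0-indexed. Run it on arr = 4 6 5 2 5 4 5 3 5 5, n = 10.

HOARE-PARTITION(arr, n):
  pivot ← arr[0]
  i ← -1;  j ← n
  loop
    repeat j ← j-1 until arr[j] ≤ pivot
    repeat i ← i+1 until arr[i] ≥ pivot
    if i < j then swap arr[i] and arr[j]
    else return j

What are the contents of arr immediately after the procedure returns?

pivot = arr[0] = 4; i = -1, j = 10
j→7 (arr[7]=3≤4), i→0 (arr[0]=4≥4); i<j, swap → 3 6 5 2 5 4 5 4 5 5
j→5 (arr[5]=4≤4), i→1 (arr[1]=6≥4); i<j, swap → 3 4 5 2 5 6 5 4 5 5
j→3 (arr[3]=2≤4), i→2 (arr[2]=5≥4); i<j, swap → 3 4 2 5 5 6 5 4 5 5
j→2, i→3; i≥j, return j=2. arr = 3 4 2 5 5 6 5 4 5 5

3 4 2 5 5 6 5 4 5 5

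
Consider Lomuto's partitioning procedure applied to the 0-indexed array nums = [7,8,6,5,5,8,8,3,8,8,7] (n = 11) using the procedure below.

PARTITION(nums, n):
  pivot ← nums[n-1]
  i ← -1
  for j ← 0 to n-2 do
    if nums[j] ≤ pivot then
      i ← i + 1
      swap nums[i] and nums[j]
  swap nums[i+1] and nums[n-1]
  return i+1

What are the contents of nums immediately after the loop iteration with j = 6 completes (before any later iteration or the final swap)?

pivot=7, i=-1
j=0: 7≤7, i=0, swap(0,0) ⇒ [7,8,6,5,5,8,8,3,8,8,7]
j=1: 8>7, skip
j=2: 6≤7, i=1, swap(1,2) ⇒ [7,6,8,5,5,8,8,3,8,8,7]
j=3: 5≤7, i=2, swap(2,3) ⇒ [7,6,5,8,5,8,8,3,8,8,7]
j=4: 5≤7, i=3, swap(3,4) ⇒ [7,6,5,5,8,8,8,3,8,8,7]
j=5: 8>7, skip
j=6: 8>7, skip
(after j=6) nums = [7,6,5,5,8,8,8,3,8,8,7]

[7,6,5,5,8,8,8,3,8,8,7]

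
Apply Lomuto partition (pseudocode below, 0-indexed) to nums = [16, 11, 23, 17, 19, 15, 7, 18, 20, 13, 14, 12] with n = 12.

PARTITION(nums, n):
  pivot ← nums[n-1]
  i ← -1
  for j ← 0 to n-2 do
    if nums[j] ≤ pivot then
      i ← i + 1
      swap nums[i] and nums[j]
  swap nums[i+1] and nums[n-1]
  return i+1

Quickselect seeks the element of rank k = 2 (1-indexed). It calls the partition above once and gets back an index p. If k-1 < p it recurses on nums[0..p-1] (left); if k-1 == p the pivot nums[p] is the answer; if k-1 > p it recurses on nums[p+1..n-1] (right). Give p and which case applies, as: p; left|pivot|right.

2; left

pivot=12, i=-1
j=0: 16>12, skip
j=1: 11≤12, i=0, swap(0,1) ⇒ [11, 16, 23, 17, 19, 15, 7, 18, 20, 13, 14, 12]
j=2: 23>12, skip
j=3: 17>12, skip
j=4: 19>12, skip
j=5: 15>12, skip
j=6: 7≤12, i=1, swap(1,6) ⇒ [11, 7, 23, 17, 19, 15, 16, 18, 20, 13, 14, 12]
j=7: 18>12, skip
j=8: 20>12, skip
j=9: 13>12, skip
j=10: 14>12, skip
swap(2,11) ⇒ [11, 7, 12, 17, 19, 15, 16, 18, 20, 13, 14, 23]; return 2
p = 2; k-1 = 1 < 2 ⇒ left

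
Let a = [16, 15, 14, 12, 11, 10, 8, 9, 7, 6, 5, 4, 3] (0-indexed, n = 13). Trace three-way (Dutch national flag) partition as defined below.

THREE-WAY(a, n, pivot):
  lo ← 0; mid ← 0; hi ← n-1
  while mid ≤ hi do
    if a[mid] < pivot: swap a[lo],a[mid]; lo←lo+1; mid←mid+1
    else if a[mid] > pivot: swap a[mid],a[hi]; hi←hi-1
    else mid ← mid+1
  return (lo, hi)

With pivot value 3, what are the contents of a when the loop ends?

lo=0 mid=0 hi=12
16>3: swap(0,12), hi=11 ⇒ [3, 15, 14, 12, 11, 10, 8, 9, 7, 6, 5, 4, 16]
3=3: mid=1
15>3: swap(1,11), hi=10 ⇒ [3, 4, 14, 12, 11, 10, 8, 9, 7, 6, 5, 15, 16]
4>3: swap(1,10), hi=9 ⇒ [3, 5, 14, 12, 11, 10, 8, 9, 7, 6, 4, 15, 16]
5>3: swap(1,9), hi=8 ⇒ [3, 6, 14, 12, 11, 10, 8, 9, 7, 5, 4, 15, 16]
6>3: swap(1,8), hi=7 ⇒ [3, 7, 14, 12, 11, 10, 8, 9, 6, 5, 4, 15, 16]
7>3: swap(1,7), hi=6 ⇒ [3, 9, 14, 12, 11, 10, 8, 7, 6, 5, 4, 15, 16]
9>3: swap(1,6), hi=5 ⇒ [3, 8, 14, 12, 11, 10, 9, 7, 6, 5, 4, 15, 16]
8>3: swap(1,5), hi=4 ⇒ [3, 10, 14, 12, 11, 8, 9, 7, 6, 5, 4, 15, 16]
10>3: swap(1,4), hi=3 ⇒ [3, 11, 14, 12, 10, 8, 9, 7, 6, 5, 4, 15, 16]
11>3: swap(1,3), hi=2 ⇒ [3, 12, 14, 11, 10, 8, 9, 7, 6, 5, 4, 15, 16]
12>3: swap(1,2), hi=1 ⇒ [3, 14, 12, 11, 10, 8, 9, 7, 6, 5, 4, 15, 16]
14>3: swap(1,1), hi=0 ⇒ [3, 14, 12, 11, 10, 8, 9, 7, 6, 5, 4, 15, 16]
done. lo=0 hi=0; a=[3, 14, 12, 11, 10, 8, 9, 7, 6, 5, 4, 15, 16]

[3, 14, 12, 11, 10, 8, 9, 7, 6, 5, 4, 15, 16]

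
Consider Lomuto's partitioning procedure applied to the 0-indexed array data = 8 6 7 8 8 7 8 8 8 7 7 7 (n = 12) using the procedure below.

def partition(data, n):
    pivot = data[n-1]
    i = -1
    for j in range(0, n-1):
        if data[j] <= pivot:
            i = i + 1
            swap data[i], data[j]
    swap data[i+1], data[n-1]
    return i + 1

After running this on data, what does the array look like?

pivot=7, i=-1
j=0: 8>7, skip
j=1: 6≤7, i=0, swap(0,1) ⇒ 6 8 7 8 8 7 8 8 8 7 7 7
j=2: 7≤7, i=1, swap(1,2) ⇒ 6 7 8 8 8 7 8 8 8 7 7 7
j=3: 8>7, skip
j=4: 8>7, skip
j=5: 7≤7, i=2, swap(2,5) ⇒ 6 7 7 8 8 8 8 8 8 7 7 7
j=6: 8>7, skip
j=7: 8>7, skip
j=8: 8>7, skip
j=9: 7≤7, i=3, swap(3,9) ⇒ 6 7 7 7 8 8 8 8 8 8 7 7
j=10: 7≤7, i=4, swap(4,10) ⇒ 6 7 7 7 7 8 8 8 8 8 8 7
swap(5,11) ⇒ 6 7 7 7 7 7 8 8 8 8 8 8; return 5

6 7 7 7 7 7 8 8 8 8 8 8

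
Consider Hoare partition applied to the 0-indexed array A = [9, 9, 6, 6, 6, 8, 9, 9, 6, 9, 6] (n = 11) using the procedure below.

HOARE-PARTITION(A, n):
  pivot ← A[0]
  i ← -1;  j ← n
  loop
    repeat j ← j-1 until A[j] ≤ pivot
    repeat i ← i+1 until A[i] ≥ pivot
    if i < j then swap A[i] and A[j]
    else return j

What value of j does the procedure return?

7

pivot = A[0] = 9; i = -1, j = 11
j→10 (A[10]=6≤9), i→0 (A[0]=9≥9); i<j, swap → [6, 9, 6, 6, 6, 8, 9, 9, 6, 9, 9]
j→9 (A[9]=9≤9), i→1 (A[1]=9≥9); i<j, swap → [6, 9, 6, 6, 6, 8, 9, 9, 6, 9, 9]
j→8 (A[8]=6≤9), i→6 (A[6]=9≥9); i<j, swap → [6, 9, 6, 6, 6, 8, 6, 9, 9, 9, 9]
j→7, i→7; i≥j, return j=7. A = [6, 9, 6, 6, 6, 8, 6, 9, 9, 9, 9]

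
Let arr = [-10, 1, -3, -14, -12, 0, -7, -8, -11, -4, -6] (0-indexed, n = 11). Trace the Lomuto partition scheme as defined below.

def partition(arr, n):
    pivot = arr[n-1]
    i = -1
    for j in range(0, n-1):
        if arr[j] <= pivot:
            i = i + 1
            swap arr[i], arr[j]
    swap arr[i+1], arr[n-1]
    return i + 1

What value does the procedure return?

6

pivot = arr[10] = -6; i = -1
j=0: arr[0]=-10 ≤ -6 → i=0, swap arr[0],arr[0] (no change) → [-10, 1, -3, -14, -12, 0, -7, -8, -11, -4, -6]
j=1: arr[1]=1 > -6 → no swap
j=2: arr[2]=-3 > -6 → no swap
j=3: arr[3]=-14 ≤ -6 → i=1, swap arr[1],arr[3] → [-10, -14, -3, 1, -12, 0, -7, -8, -11, -4, -6]
j=4: arr[4]=-12 ≤ -6 → i=2, swap arr[2],arr[4] → [-10, -14, -12, 1, -3, 0, -7, -8, -11, -4, -6]
j=5: arr[5]=0 > -6 → no swap
j=6: arr[6]=-7 ≤ -6 → i=3, swap arr[3],arr[6] → [-10, -14, -12, -7, -3, 0, 1, -8, -11, -4, -6]
j=7: arr[7]=-8 ≤ -6 → i=4, swap arr[4],arr[7] → [-10, -14, -12, -7, -8, 0, 1, -3, -11, -4, -6]
j=8: arr[8]=-11 ≤ -6 → i=5, swap arr[5],arr[8] → [-10, -14, -12, -7, -8, -11, 1, -3, 0, -4, -6]
j=9: arr[9]=-4 > -6 → no swap
final swap arr[6],arr[10] → [-10, -14, -12, -7, -8, -11, -6, -3, 0, -4, 1]; return 6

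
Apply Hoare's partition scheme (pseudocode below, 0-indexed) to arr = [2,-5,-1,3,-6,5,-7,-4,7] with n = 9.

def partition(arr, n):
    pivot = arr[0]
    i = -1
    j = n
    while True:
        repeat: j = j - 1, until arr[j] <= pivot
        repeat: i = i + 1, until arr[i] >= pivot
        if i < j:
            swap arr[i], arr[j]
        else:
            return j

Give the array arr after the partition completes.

pivot = arr[0] = 2; i = -1, j = 9
j→7 (arr[7]=-4≤2), i→0 (arr[0]=2≥2); i<j, swap → [-4,-5,-1,3,-6,5,-7,2,7]
j→6 (arr[6]=-7≤2), i→3 (arr[3]=3≥2); i<j, swap → [-4,-5,-1,-7,-6,5,3,2,7]
j→4, i→5; i≥j, return j=4. arr = [-4,-5,-1,-7,-6,5,3,2,7]

[-4,-5,-1,-7,-6,5,3,2,7]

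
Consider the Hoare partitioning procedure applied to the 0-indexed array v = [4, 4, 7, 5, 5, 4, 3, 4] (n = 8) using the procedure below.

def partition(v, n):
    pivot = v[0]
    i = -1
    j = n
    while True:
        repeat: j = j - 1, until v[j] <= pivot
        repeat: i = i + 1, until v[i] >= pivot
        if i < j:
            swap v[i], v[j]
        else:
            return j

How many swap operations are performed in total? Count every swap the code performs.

3

pivot = v[0] = 4; i = -1, j = 8
j→7 (v[7]=4≤4), i→0 (v[0]=4≥4); i<j, swap → [4, 4, 7, 5, 5, 4, 3, 4]
j→6 (v[6]=3≤4), i→1 (v[1]=4≥4); i<j, swap → [4, 3, 7, 5, 5, 4, 4, 4]
j→5 (v[5]=4≤4), i→2 (v[2]=7≥4); i<j, swap → [4, 3, 4, 5, 5, 7, 4, 4]
j→2, i→3; i≥j, return j=2. v = [4, 3, 4, 5, 5, 7, 4, 4]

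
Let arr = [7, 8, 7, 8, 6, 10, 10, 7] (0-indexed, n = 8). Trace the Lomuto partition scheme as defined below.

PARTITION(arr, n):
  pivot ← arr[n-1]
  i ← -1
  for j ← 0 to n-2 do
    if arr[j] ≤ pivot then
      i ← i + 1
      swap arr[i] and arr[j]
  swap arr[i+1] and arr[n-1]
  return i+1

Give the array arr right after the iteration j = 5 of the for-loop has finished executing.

pivot=7, i=-1
j=0: 7≤7, i=0, swap(0,0) ⇒ [7, 8, 7, 8, 6, 10, 10, 7]
j=1: 8>7, skip
j=2: 7≤7, i=1, swap(1,2) ⇒ [7, 7, 8, 8, 6, 10, 10, 7]
j=3: 8>7, skip
j=4: 6≤7, i=2, swap(2,4) ⇒ [7, 7, 6, 8, 8, 10, 10, 7]
j=5: 10>7, skip
(after j=5) arr = [7, 7, 6, 8, 8, 10, 10, 7]

[7, 7, 6, 8, 8, 10, 10, 7]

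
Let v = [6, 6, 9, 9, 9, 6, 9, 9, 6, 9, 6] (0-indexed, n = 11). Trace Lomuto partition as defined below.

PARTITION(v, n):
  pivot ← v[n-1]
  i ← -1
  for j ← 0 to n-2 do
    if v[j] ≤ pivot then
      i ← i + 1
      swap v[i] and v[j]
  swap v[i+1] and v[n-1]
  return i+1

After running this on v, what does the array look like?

[6, 6, 6, 6, 6, 9, 9, 9, 9, 9, 9]

pivot = v[10] = 6; i = -1
j=0: v[0]=6 ≤ 6 → i=0, swap v[0],v[0] (no change) → [6, 6, 9, 9, 9, 6, 9, 9, 6, 9, 6]
j=1: v[1]=6 ≤ 6 → i=1, swap v[1],v[1] (no change) → [6, 6, 9, 9, 9, 6, 9, 9, 6, 9, 6]
j=2: v[2]=9 > 6 → no swap
j=3: v[3]=9 > 6 → no swap
j=4: v[4]=9 > 6 → no swap
j=5: v[5]=6 ≤ 6 → i=2, swap v[2],v[5] → [6, 6, 6, 9, 9, 9, 9, 9, 6, 9, 6]
j=6: v[6]=9 > 6 → no swap
j=7: v[7]=9 > 6 → no swap
j=8: v[8]=6 ≤ 6 → i=3, swap v[3],v[8] → [6, 6, 6, 6, 9, 9, 9, 9, 9, 9, 6]
j=9: v[9]=9 > 6 → no swap
final swap v[4],v[10] → [6, 6, 6, 6, 6, 9, 9, 9, 9, 9, 9]; return 4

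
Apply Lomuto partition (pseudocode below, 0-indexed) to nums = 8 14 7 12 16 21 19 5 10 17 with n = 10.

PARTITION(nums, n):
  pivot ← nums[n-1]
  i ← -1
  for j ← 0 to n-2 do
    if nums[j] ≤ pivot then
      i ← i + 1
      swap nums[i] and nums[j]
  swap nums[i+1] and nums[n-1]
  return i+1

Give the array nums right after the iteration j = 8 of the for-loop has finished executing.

pivot = nums[9] = 17; i = -1
j=0: nums[0]=8 ≤ 17 → i=0, swap nums[0],nums[0] (no change) → 8 14 7 12 16 21 19 5 10 17
j=1: nums[1]=14 ≤ 17 → i=1, swap nums[1],nums[1] (no change) → 8 14 7 12 16 21 19 5 10 17
j=2: nums[2]=7 ≤ 17 → i=2, swap nums[2],nums[2] (no change) → 8 14 7 12 16 21 19 5 10 17
j=3: nums[3]=12 ≤ 17 → i=3, swap nums[3],nums[3] (no change) → 8 14 7 12 16 21 19 5 10 17
j=4: nums[4]=16 ≤ 17 → i=4, swap nums[4],nums[4] (no change) → 8 14 7 12 16 21 19 5 10 17
j=5: nums[5]=21 > 17 → no swap
j=6: nums[6]=19 > 17 → no swap
j=7: nums[7]=5 ≤ 17 → i=5, swap nums[5],nums[7] → 8 14 7 12 16 5 19 21 10 17
j=8: nums[8]=10 ≤ 17 → i=6, swap nums[6],nums[8] → 8 14 7 12 16 5 10 21 19 17
(after j=8) nums = 8 14 7 12 16 5 10 21 19 17

8 14 7 12 16 5 10 21 19 17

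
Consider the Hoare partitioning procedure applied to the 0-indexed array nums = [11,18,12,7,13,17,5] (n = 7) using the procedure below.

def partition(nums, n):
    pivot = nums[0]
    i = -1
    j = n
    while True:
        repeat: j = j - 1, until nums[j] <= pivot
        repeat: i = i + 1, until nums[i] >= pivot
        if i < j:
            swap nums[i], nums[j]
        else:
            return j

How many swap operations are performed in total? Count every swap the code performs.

2

pivot = nums[0] = 11; i = -1, j = 7
j→6 (nums[6]=5≤11), i→0 (nums[0]=11≥11); i<j, swap → [5,18,12,7,13,17,11]
j→3 (nums[3]=7≤11), i→1 (nums[1]=18≥11); i<j, swap → [5,7,12,18,13,17,11]
j→1, i→2; i≥j, return j=1. nums = [5,7,12,18,13,17,11]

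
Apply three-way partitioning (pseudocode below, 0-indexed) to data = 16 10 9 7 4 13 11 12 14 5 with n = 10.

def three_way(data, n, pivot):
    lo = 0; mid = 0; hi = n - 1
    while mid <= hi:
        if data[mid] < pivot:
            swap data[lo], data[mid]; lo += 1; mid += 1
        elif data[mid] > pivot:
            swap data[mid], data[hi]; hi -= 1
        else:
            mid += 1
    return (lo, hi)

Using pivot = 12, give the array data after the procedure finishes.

pivot = 12; lo=0, mid=0, hi=9
data[mid]=16>12: swap data[0],data[9]; hi=8 → 5 10 9 7 4 13 11 12 14 16
data[mid]=5<12: swap data[0],data[0]; lo=1,mid=1 → 5 10 9 7 4 13 11 12 14 16
data[mid]=10<12: swap data[1],data[1]; lo=2,mid=2 → 5 10 9 7 4 13 11 12 14 16
data[mid]=9<12: swap data[2],data[2]; lo=3,mid=3 → 5 10 9 7 4 13 11 12 14 16
data[mid]=7<12: swap data[3],data[3]; lo=4,mid=4 → 5 10 9 7 4 13 11 12 14 16
data[mid]=4<12: swap data[4],data[4]; lo=5,mid=5 → 5 10 9 7 4 13 11 12 14 16
data[mid]=13>12: swap data[5],data[8]; hi=7 → 5 10 9 7 4 14 11 12 13 16
data[mid]=14>12: swap data[5],data[7]; hi=6 → 5 10 9 7 4 12 11 14 13 16
data[mid]=12=12: mid=6
data[mid]=11<12: swap data[5],data[6]; lo=6,mid=7 → 5 10 9 7 4 11 12 14 13 16
end: lo=6, hi=6; data = 5 10 9 7 4 11 12 14 13 16

5 10 9 7 4 11 12 14 13 16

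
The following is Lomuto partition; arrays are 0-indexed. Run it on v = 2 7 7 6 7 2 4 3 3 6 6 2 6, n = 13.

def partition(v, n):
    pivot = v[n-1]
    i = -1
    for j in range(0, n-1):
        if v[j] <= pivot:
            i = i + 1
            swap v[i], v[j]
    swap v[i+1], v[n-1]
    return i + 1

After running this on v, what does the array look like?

2 6 2 4 3 3 6 6 2 6 7 7 7

pivot=6, i=-1
j=0: 2≤6, i=0, swap(0,0) ⇒ 2 7 7 6 7 2 4 3 3 6 6 2 6
j=1: 7>6, skip
j=2: 7>6, skip
j=3: 6≤6, i=1, swap(1,3) ⇒ 2 6 7 7 7 2 4 3 3 6 6 2 6
j=4: 7>6, skip
j=5: 2≤6, i=2, swap(2,5) ⇒ 2 6 2 7 7 7 4 3 3 6 6 2 6
j=6: 4≤6, i=3, swap(3,6) ⇒ 2 6 2 4 7 7 7 3 3 6 6 2 6
j=7: 3≤6, i=4, swap(4,7) ⇒ 2 6 2 4 3 7 7 7 3 6 6 2 6
j=8: 3≤6, i=5, swap(5,8) ⇒ 2 6 2 4 3 3 7 7 7 6 6 2 6
j=9: 6≤6, i=6, swap(6,9) ⇒ 2 6 2 4 3 3 6 7 7 7 6 2 6
j=10: 6≤6, i=7, swap(7,10) ⇒ 2 6 2 4 3 3 6 6 7 7 7 2 6
j=11: 2≤6, i=8, swap(8,11) ⇒ 2 6 2 4 3 3 6 6 2 7 7 7 6
swap(9,12) ⇒ 2 6 2 4 3 3 6 6 2 6 7 7 7; return 9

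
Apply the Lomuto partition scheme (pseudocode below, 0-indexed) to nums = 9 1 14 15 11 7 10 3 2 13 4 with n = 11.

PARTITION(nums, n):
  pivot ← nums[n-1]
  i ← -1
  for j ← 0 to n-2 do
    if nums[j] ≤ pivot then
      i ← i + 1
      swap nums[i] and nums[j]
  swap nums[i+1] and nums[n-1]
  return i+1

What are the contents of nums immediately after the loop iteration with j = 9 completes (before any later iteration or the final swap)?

1 3 2 15 11 7 10 9 14 13 4

pivot = nums[10] = 4; i = -1
j=0: nums[0]=9 > 4 → no swap
j=1: nums[1]=1 ≤ 4 → i=0, swap nums[0],nums[1] → 1 9 14 15 11 7 10 3 2 13 4
j=2: nums[2]=14 > 4 → no swap
j=3: nums[3]=15 > 4 → no swap
j=4: nums[4]=11 > 4 → no swap
j=5: nums[5]=7 > 4 → no swap
j=6: nums[6]=10 > 4 → no swap
j=7: nums[7]=3 ≤ 4 → i=1, swap nums[1],nums[7] → 1 3 14 15 11 7 10 9 2 13 4
j=8: nums[8]=2 ≤ 4 → i=2, swap nums[2],nums[8] → 1 3 2 15 11 7 10 9 14 13 4
j=9: nums[9]=13 > 4 → no swap
(after j=9) nums = 1 3 2 15 11 7 10 9 14 13 4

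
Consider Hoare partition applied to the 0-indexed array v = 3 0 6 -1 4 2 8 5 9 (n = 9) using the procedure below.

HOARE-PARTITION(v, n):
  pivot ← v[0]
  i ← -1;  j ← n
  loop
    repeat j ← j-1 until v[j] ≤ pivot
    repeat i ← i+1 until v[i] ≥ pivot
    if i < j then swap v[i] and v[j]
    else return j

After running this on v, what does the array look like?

pivot=3
j stops at 5 (2), i stops at 0 (3); swap ⇒ 2 0 6 -1 4 3 8 5 9
j stops at 3 (-1), i stops at 2 (6); swap ⇒ 2 0 -1 6 4 3 8 5 9
j stops at 2, i stops at 3; i≥j ⇒ return 2. v=2 0 -1 6 4 3 8 5 9

2 0 -1 6 4 3 8 5 9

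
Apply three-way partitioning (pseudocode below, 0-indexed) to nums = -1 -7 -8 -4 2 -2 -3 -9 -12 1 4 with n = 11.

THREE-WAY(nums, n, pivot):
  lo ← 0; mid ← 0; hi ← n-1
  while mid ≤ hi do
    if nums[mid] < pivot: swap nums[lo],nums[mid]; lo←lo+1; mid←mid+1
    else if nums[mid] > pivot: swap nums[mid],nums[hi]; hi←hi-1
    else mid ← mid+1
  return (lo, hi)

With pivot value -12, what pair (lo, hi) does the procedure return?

pivot = -12; lo=0, mid=0, hi=10
nums[mid]=-1>-12: swap nums[0],nums[10]; hi=9 → 4 -7 -8 -4 2 -2 -3 -9 -12 1 -1
nums[mid]=4>-12: swap nums[0],nums[9]; hi=8 → 1 -7 -8 -4 2 -2 -3 -9 -12 4 -1
nums[mid]=1>-12: swap nums[0],nums[8]; hi=7 → -12 -7 -8 -4 2 -2 -3 -9 1 4 -1
nums[mid]=-12=-12: mid=1
nums[mid]=-7>-12: swap nums[1],nums[7]; hi=6 → -12 -9 -8 -4 2 -2 -3 -7 1 4 -1
nums[mid]=-9>-12: swap nums[1],nums[6]; hi=5 → -12 -3 -8 -4 2 -2 -9 -7 1 4 -1
nums[mid]=-3>-12: swap nums[1],nums[5]; hi=4 → -12 -2 -8 -4 2 -3 -9 -7 1 4 -1
nums[mid]=-2>-12: swap nums[1],nums[4]; hi=3 → -12 2 -8 -4 -2 -3 -9 -7 1 4 -1
nums[mid]=2>-12: swap nums[1],nums[3]; hi=2 → -12 -4 -8 2 -2 -3 -9 -7 1 4 -1
nums[mid]=-4>-12: swap nums[1],nums[2]; hi=1 → -12 -8 -4 2 -2 -3 -9 -7 1 4 -1
nums[mid]=-8>-12: swap nums[1],nums[1]; hi=0 → -12 -8 -4 2 -2 -3 -9 -7 1 4 -1
end: lo=0, hi=0; nums = -12 -8 -4 2 -2 -3 -9 -7 1 4 -1

(0, 0)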